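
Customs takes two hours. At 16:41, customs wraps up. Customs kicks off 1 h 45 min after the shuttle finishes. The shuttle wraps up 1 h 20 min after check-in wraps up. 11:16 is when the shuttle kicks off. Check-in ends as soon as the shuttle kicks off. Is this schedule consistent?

Check-in ends at 11:16.
The shuttle ends at 11:16 + 80 min = 12:36.
Customs starts at 12:36 + 105 min = 14:21.
Customs ends at 14:21 + 120 min = 16:21.
But customs is also said to end at 16:41 — a 20-minute conflict.

No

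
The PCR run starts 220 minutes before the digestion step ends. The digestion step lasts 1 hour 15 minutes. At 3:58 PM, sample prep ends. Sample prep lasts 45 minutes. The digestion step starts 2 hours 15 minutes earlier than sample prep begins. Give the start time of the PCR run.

Sample prep starts at 3:58 PM − 45 min = 3:13 PM.
The digestion step starts at 3:13 PM − 135 min = 12:58 PM.
The digestion step ends at 12:58 PM + 75 min = 2:13 PM.
The PCR run starts at 2:13 PM − 220 min = 10:33 AM.

10:33 AM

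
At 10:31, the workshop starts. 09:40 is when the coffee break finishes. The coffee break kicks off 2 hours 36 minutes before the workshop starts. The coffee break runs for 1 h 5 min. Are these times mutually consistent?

No

The coffee break starts at 10:31 − 156 min = 07:55.
The coffee break ends at 07:55 + 65 min = 09:00.
But the coffee break is also said to end at 09:40 — a 40-minute conflict.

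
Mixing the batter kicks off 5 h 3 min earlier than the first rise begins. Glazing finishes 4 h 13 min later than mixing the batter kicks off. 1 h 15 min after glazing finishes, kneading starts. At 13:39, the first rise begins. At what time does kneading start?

14:04

Mixing the batter starts at 13:39 − 303 min = 08:36.
Glazing ends at 08:36 + 253 min = 12:49.
Kneading starts at 12:49 + 75 min = 14:04.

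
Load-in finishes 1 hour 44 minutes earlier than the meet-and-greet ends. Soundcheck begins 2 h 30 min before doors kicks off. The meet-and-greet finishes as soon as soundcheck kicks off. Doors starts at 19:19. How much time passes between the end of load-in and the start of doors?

Soundcheck starts at 19:19 − 150 min = 16:49.
So the meet-and-greet ends at 16:49.
Load-in ends at 16:49 − 104 min = 15:05.
From 15:05 to 19:19 is 4 h 14 min.

4 h 14 min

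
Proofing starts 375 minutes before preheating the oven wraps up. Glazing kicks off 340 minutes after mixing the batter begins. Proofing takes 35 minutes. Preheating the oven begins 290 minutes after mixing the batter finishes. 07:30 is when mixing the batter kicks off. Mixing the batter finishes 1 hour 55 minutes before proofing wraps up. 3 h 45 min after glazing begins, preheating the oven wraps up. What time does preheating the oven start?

14:10

Glazing starts at 07:30 + 340 min = 13:10.
Preheating the oven ends at 13:10 + 225 min = 16:55.
Proofing starts at 16:55 − 375 min = 10:40.
Proofing ends at 10:40 + 35 min = 11:15.
Mixing the batter ends at 11:15 − 115 min = 09:20.
Preheating the oven starts at 09:20 + 290 min = 14:10.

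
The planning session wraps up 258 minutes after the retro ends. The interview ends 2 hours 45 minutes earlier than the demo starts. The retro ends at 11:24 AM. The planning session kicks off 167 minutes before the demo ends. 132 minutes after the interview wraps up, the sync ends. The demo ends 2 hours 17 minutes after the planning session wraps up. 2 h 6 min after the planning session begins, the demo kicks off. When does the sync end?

4:45 PM

The planning session ends at 11:24 AM + 258 min = 3:42 PM.
The demo ends at 3:42 PM + 137 min = 5:59 PM.
The planning session starts at 5:59 PM − 167 min = 3:12 PM.
The demo starts at 3:12 PM + 126 min = 5:18 PM.
The interview ends at 5:18 PM − 165 min = 2:33 PM.
The sync ends at 2:33 PM + 132 min = 4:45 PM.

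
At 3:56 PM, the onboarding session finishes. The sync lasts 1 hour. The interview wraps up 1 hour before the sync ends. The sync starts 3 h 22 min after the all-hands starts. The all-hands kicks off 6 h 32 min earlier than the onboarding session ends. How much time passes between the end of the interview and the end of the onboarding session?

190 minutes

The all-hands starts at 3:56 PM − 392 min = 9:24 AM.
The sync starts at 9:24 AM + 202 min = 12:46 PM.
The sync ends at 12:46 PM + 60 min = 1:46 PM.
The interview ends at 1:46 PM − 60 min = 12:46 PM.
From 12:46 PM to 3:56 PM is 190 minutes.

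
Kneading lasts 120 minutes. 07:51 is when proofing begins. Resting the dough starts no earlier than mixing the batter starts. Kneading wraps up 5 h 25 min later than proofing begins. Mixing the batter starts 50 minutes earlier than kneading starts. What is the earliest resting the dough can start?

10:26

Kneading ends at 07:51 + 325 min = 13:16.
Kneading starts at 13:16 − 120 min = 11:16.
Mixing the batter starts at 11:16 − 50 min = 10:26.
Resting the dough is bounded by mixing the batter, so the earliest it can start is 10:26.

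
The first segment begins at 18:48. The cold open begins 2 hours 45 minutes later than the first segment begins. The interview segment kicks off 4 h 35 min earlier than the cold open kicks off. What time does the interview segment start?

16:58

The cold open starts at 18:48 + 165 min = 21:33.
The interview segment starts at 21:33 − 275 min = 16:58.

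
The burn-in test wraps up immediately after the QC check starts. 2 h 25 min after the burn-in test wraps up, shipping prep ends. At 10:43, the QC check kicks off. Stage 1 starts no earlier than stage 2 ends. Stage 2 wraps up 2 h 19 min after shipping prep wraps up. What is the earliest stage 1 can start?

15:27

The burn-in test ends at 10:43.
Shipping prep ends at 10:43 + 145 min = 13:08.
Stage 2 ends at 13:08 + 139 min = 15:27.
Stage 1 is bounded by stage 2, so the earliest it can start is 15:27.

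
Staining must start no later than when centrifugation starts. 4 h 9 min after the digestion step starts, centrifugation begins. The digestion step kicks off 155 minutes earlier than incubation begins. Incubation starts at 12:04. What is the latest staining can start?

The digestion step starts at 12:04 − 155 min = 09:29.
Centrifugation starts at 09:29 + 249 min = 13:38.
Staining is bounded by centrifugation, so the latest it can start is 13:38.

13:38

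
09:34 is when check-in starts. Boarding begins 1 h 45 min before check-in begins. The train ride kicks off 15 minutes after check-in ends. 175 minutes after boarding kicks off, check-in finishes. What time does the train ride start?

Boarding starts at 09:34 − 105 min = 07:49.
Check-in ends at 07:49 + 175 min = 10:44.
The train ride starts at 10:44 + 15 min = 10:59.

10:59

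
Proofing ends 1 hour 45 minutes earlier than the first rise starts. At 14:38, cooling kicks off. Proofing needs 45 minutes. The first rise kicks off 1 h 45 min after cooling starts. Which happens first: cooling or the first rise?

The first rise starts at 14:38 + 105 min = 16:23.
Cooling starts at 14:38 and the first rise starts at 16:23, so cooling is first.

cooling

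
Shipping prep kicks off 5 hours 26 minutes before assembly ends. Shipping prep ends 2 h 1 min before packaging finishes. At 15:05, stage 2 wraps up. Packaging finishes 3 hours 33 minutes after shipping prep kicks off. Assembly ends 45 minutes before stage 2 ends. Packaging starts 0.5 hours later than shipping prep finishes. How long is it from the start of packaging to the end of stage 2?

Assembly ends at 15:05 − 45 min = 14:20.
Shipping prep starts at 14:20 − 326 min = 08:54.
Packaging ends at 08:54 + 213 min = 12:27.
Shipping prep ends at 12:27 − 121 min = 10:26.
Packaging starts at 10:26 + 30 min = 10:56.
From 10:56 to 15:05 is 4 h 9 min.

4 h 9 min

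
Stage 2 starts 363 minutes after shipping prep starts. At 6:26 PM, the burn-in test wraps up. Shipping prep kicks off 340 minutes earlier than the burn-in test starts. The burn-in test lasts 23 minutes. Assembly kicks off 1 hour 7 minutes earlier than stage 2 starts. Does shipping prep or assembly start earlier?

The burn-in test starts at 6:26 PM − 23 min = 6:03 PM.
Shipping prep starts at 6:03 PM − 340 min = 12:23 PM.
Stage 2 starts at 12:23 PM + 363 min = 6:26 PM.
Assembly starts at 6:26 PM − 67 min = 5:19 PM.
Shipping prep starts at 12:23 PM and assembly starts at 5:19 PM, so shipping prep is first.

shipping prep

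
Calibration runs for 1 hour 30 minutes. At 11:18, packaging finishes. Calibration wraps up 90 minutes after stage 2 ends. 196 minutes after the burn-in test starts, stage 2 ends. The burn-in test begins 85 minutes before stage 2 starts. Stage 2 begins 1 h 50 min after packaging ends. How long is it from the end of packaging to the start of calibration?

3 hours 41 minutes

Stage 2 starts at 11:18 + 110 min = 13:08.
The burn-in test starts at 13:08 − 85 min = 11:43.
Stage 2 ends at 11:43 + 196 min = 14:59.
Calibration ends at 14:59 + 90 min = 16:29.
Calibration starts at 16:29 − 90 min = 14:59.
From 11:18 to 14:59 is 3 hours 41 minutes.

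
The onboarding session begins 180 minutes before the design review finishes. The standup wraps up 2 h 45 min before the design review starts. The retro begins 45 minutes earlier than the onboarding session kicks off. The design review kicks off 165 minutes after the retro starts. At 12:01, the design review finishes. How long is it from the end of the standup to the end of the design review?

3 hours 45 minutes

The onboarding session starts at 12:01 − 180 min = 09:01.
The retro starts at 09:01 − 45 min = 08:16.
The design review starts at 08:16 + 165 min = 11:01.
The standup ends at 11:01 − 165 min = 08:16.
From 08:16 to 12:01 is 3 hours 45 minutes.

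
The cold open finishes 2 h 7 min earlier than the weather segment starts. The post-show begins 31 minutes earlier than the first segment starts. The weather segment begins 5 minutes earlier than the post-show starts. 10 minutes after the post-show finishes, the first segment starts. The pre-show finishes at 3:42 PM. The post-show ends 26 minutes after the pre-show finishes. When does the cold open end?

1:35 PM

The post-show ends at 3:42 PM + 26 min = 4:08 PM.
The first segment starts at 4:08 PM + 10 min = 4:18 PM.
The post-show starts at 4:18 PM − 31 min = 3:47 PM.
The weather segment starts at 3:47 PM − 5 min = 3:42 PM.
The cold open ends at 3:42 PM − 127 min = 1:35 PM.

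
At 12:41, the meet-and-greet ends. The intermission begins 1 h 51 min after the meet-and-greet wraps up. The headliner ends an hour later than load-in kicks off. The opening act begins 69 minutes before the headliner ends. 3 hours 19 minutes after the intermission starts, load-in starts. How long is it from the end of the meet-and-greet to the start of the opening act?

The intermission starts at 12:41 + 111 min = 14:32.
Load-in starts at 14:32 + 199 min = 17:51.
The headliner ends at 17:51 + 60 min = 18:51.
The opening act starts at 18:51 − 69 min = 17:42.
From 12:41 to 17:42 is 5 hours 1 minute.

5 hours 1 minute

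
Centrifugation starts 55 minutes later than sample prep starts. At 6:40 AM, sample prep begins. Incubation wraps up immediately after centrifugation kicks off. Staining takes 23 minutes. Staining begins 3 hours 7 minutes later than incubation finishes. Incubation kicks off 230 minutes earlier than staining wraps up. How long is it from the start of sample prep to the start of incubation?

Centrifugation starts at 6:40 AM + 55 min = 7:35 AM.
So incubation ends at 7:35 AM.
Staining starts at 7:35 AM + 187 min = 10:42 AM.
Staining ends at 10:42 AM + 23 min = 11:05 AM.
Incubation starts at 11:05 AM − 230 min = 7:15 AM.
From 6:40 AM to 7:15 AM is 35 minutes.

35 minutes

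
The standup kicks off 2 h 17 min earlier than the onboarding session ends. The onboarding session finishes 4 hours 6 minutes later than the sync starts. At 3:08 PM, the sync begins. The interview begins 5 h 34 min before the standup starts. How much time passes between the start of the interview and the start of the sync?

225 minutes

The onboarding session ends at 3:08 PM + 246 min = 7:14 PM.
The standup starts at 7:14 PM − 137 min = 4:57 PM.
The interview starts at 4:57 PM − 334 min = 11:23 AM.
From 11:23 AM to 3:08 PM is 225 minutes.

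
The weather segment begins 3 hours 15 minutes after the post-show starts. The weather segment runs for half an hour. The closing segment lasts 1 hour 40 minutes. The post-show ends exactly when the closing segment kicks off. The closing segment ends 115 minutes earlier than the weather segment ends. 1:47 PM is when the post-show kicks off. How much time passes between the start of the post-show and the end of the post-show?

The weather segment starts at 1:47 PM + 195 min = 5:02 PM.
The weather segment ends at 5:02 PM + 30 min = 5:32 PM.
The closing segment ends at 5:32 PM − 115 min = 3:37 PM.
The closing segment starts at 3:37 PM − 100 min = 1:57 PM.
So the post-show ends at 1:57 PM.
From 1:47 PM to 1:57 PM is 10 minutes.

10 minutes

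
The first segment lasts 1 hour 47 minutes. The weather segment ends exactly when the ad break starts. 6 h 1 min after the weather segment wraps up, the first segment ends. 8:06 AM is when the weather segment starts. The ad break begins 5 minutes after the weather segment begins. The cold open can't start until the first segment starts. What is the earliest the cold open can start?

12:25 PM

The ad break starts at 8:06 AM + 5 min = 8:11 AM.
So the weather segment ends at 8:11 AM.
The first segment ends at 8:11 AM + 361 min = 2:12 PM.
The first segment starts at 2:12 PM − 107 min = 12:25 PM.
The cold open is bounded by the first segment, so the earliest it can start is 12:25 PM.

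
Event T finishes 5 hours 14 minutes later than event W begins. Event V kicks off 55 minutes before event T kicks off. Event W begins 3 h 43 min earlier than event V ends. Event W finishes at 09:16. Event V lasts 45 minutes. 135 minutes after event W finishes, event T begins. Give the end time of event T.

12:52

Event T starts at 09:16 + 135 min = 11:31.
Event V starts at 11:31 − 55 min = 10:36.
Event V ends at 10:36 + 45 min = 11:21.
Event W starts at 11:21 − 223 min = 07:38.
Event T ends at 07:38 + 314 min = 12:52.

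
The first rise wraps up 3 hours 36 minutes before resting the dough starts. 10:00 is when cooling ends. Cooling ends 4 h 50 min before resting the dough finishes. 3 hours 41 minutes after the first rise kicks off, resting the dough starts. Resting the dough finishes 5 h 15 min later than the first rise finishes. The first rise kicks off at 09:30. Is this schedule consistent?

Yes

Resting the dough starts at 09:30 + 221 min = 13:11.
The first rise ends at 13:11 − 216 min = 09:35.
Resting the dough ends at 09:35 + 315 min = 14:50.
Cooling ends at 14:50 − 290 min = 10:00.
That matches the stated 10:00, so the schedule is consistent.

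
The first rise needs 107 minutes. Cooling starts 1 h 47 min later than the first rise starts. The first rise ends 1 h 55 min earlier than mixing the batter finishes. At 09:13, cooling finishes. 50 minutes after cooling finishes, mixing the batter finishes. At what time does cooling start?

08:08

Mixing the batter ends at 09:13 + 50 min = 10:03.
The first rise ends at 10:03 − 115 min = 08:08.
The first rise starts at 08:08 − 107 min = 06:21.
Cooling starts at 06:21 + 107 min = 08:08.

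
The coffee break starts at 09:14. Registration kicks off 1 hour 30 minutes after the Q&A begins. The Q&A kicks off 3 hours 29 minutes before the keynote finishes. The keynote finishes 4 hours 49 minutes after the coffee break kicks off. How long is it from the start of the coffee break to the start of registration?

The keynote ends at 09:14 + 289 min = 14:03.
The Q&A starts at 14:03 − 209 min = 10:34.
Registration starts at 10:34 + 90 min = 12:04.
From 09:14 to 12:04 is 2 h 50 min.

2 h 50 min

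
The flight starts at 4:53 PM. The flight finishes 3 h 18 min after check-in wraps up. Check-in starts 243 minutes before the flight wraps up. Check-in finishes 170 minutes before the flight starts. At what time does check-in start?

1:18 PM

Check-in ends at 4:53 PM − 170 min = 2:03 PM.
The flight ends at 2:03 PM + 198 min = 5:21 PM.
Check-in starts at 5:21 PM − 243 min = 1:18 PM.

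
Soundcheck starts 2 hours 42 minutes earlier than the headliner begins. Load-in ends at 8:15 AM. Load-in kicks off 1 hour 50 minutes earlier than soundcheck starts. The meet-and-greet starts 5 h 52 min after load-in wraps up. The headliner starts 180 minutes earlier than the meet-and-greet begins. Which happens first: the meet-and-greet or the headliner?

the headliner

The meet-and-greet starts at 8:15 AM + 352 min = 2:07 PM.
The headliner starts at 2:07 PM − 180 min = 11:07 AM.
The meet-and-greet starts at 2:07 PM and the headliner starts at 11:07 AM, so the headliner is first.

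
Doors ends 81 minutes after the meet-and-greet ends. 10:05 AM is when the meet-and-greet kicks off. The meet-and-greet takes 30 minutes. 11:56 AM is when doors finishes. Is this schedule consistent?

Yes

The meet-and-greet ends at 10:05 AM + 30 min = 10:35 AM.
Doors ends at 10:35 AM + 81 min = 11:56 AM.
That matches the stated 11:56 AM, so the schedule is consistent.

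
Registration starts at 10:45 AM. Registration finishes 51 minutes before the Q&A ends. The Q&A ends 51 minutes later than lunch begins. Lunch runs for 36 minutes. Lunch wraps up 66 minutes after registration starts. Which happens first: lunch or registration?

registration

Lunch ends at 10:45 AM + 66 min = 11:51 AM.
Lunch starts at 11:51 AM − 36 min = 11:15 AM.
Lunch starts at 11:15 AM and registration starts at 10:45 AM, so registration is first.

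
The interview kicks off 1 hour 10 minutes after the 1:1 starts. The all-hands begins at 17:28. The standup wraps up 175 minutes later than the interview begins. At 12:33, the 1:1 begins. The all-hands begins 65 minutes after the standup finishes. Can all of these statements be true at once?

No

The interview starts at 12:33 + 70 min = 13:43.
The standup ends at 13:43 + 175 min = 16:38.
The all-hands starts at 16:38 + 65 min = 17:43.
But the all-hands is also said to start at 17:28 — a 15-minute conflict.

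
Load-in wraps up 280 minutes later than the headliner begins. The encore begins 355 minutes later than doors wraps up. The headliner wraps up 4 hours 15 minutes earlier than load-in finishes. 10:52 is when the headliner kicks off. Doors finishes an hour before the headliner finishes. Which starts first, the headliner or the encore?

Load-in ends at 10:52 + 280 min = 15:32.
The headliner ends at 15:32 − 255 min = 11:17.
Doors ends at 11:17 − 60 min = 10:17.
The encore starts at 10:17 + 355 min = 16:12.
The headliner starts at 10:52 and the encore starts at 16:12, so the headliner is first.

the headliner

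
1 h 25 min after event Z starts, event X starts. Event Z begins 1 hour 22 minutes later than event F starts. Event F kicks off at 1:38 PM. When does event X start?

4:25 PM

Event Z starts at 1:38 PM + 82 min = 3:00 PM.
Event X starts at 3:00 PM + 85 min = 4:25 PM.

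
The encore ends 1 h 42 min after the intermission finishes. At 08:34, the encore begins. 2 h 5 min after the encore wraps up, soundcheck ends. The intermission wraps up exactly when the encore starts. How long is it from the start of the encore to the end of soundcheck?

The intermission ends at 08:34.
The encore ends at 08:34 + 102 min = 10:16.
Soundcheck ends at 10:16 + 125 min = 12:21.
From 08:34 to 12:21 is 227 minutes.

227 minutes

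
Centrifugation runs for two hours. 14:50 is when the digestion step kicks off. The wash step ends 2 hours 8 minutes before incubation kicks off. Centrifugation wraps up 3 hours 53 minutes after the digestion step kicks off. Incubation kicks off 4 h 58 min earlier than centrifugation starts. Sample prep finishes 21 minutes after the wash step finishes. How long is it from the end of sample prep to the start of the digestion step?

292 minutes

Centrifugation ends at 14:50 + 233 min = 18:43.
Centrifugation starts at 18:43 − 120 min = 16:43.
Incubation starts at 16:43 − 298 min = 11:45.
The wash step ends at 11:45 − 128 min = 09:37.
Sample prep ends at 09:37 + 21 min = 09:58.
From 09:58 to 14:50 is 292 minutes.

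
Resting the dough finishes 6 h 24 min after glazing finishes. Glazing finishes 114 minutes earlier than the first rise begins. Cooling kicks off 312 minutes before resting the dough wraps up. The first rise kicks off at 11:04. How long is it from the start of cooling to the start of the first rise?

Glazing ends at 11:04 − 114 min = 09:10.
Resting the dough ends at 09:10 + 384 min = 15:34.
Cooling starts at 15:34 − 312 min = 10:22.
From 10:22 to 11:04 is 42 minutes.

42 minutes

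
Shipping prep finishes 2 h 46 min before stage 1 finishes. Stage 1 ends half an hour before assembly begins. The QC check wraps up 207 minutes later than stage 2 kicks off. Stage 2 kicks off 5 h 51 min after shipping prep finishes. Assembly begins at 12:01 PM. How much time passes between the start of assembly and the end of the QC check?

Stage 1 ends at 12:01 PM − 30 min = 11:31 AM.
Shipping prep ends at 11:31 AM − 166 min = 8:45 AM.
Stage 2 starts at 8:45 AM + 351 min = 2:36 PM.
The QC check ends at 2:36 PM + 207 min = 6:03 PM.
From 12:01 PM to 6:03 PM is 6 h 2 min.

6 h 2 min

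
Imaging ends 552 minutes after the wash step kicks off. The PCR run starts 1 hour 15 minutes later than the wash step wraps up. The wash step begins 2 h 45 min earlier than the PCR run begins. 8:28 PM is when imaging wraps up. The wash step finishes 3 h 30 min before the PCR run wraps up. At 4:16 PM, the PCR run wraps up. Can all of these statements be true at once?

Yes

The wash step ends at 4:16 PM − 210 min = 12:46 PM.
The PCR run starts at 12:46 PM + 75 min = 2:01 PM.
The wash step starts at 2:01 PM − 165 min = 11:16 AM.
Imaging ends at 11:16 AM + 552 min = 8:28 PM.
That matches the stated 8:28 PM, so the schedule is consistent.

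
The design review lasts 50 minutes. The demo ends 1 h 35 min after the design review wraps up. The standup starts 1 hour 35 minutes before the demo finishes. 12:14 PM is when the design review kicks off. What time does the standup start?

1:04 PM

The design review ends at 12:14 PM + 50 min = 1:04 PM.
The demo ends at 1:04 PM + 95 min = 2:39 PM.
The standup starts at 2:39 PM − 95 min = 1:04 PM.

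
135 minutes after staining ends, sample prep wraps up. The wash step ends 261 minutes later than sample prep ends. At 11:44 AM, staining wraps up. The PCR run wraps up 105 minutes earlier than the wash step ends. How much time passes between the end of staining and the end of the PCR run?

291 minutes

Sample prep ends at 11:44 AM + 135 min = 1:59 PM.
The wash step ends at 1:59 PM + 261 min = 6:20 PM.
The PCR run ends at 6:20 PM − 105 min = 4:35 PM.
From 11:44 AM to 4:35 PM is 291 minutes.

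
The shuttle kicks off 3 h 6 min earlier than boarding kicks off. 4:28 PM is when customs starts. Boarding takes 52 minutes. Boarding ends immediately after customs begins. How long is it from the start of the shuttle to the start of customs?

Boarding ends at 4:28 PM.
Boarding starts at 4:28 PM − 52 min = 3:36 PM.
The shuttle starts at 3:36 PM − 186 min = 12:30 PM.
From 12:30 PM to 4:28 PM is 3 hours 58 minutes.

3 hours 58 minutes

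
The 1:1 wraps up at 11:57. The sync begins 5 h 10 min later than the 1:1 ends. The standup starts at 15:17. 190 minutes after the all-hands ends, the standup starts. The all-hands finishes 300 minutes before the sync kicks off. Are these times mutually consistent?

The sync starts at 11:57 + 310 min = 17:07.
The all-hands ends at 17:07 − 300 min = 12:07.
The standup starts at 12:07 + 190 min = 15:17.
That matches the stated 15:17, so the schedule is consistent.

Yes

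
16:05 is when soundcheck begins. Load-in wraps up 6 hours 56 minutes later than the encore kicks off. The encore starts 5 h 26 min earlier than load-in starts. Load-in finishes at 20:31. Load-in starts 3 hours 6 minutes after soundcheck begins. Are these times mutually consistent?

Load-in starts at 16:05 + 186 min = 19:11.
The encore starts at 19:11 − 326 min = 13:45.
Load-in ends at 13:45 + 416 min = 20:41.
But load-in is also said to end at 20:31 — a 10-minute conflict.

No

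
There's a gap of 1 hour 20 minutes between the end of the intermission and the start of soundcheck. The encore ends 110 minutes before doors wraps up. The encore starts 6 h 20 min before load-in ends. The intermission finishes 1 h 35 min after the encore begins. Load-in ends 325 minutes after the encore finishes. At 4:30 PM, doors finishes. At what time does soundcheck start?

4:40 PM

The encore ends at 4:30 PM − 110 min = 2:40 PM.
Load-in ends at 2:40 PM + 325 min = 8:05 PM.
The encore starts at 8:05 PM − 380 min = 1:45 PM.
The intermission ends at 1:45 PM + 95 min = 3:20 PM.
Soundcheck starts at 3:20 PM + 80 min = 4:40 PM.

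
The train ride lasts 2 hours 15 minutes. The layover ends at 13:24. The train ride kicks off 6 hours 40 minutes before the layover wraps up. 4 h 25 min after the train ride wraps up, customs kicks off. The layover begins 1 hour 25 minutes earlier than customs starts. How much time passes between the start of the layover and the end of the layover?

85 minutes

The train ride starts at 13:24 − 400 min = 06:44.
The train ride ends at 06:44 + 135 min = 08:59.
Customs starts at 08:59 + 265 min = 13:24.
The layover starts at 13:24 − 85 min = 11:59.
From 11:59 to 13:24 is 85 minutes.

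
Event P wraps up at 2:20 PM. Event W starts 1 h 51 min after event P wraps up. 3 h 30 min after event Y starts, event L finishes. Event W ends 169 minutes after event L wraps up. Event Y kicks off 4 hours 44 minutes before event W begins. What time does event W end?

5:46 PM

Event W starts at 2:20 PM + 111 min = 4:11 PM.
Event Y starts at 4:11 PM − 284 min = 11:27 AM.
Event L ends at 11:27 AM + 210 min = 2:57 PM.
Event W ends at 2:57 PM + 169 min = 5:46 PM.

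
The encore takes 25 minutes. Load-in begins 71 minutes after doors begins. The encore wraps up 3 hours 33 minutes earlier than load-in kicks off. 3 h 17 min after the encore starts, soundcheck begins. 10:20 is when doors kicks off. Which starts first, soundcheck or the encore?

the encore

Load-in starts at 10:20 + 71 min = 11:31.
The encore ends at 11:31 − 213 min = 07:58.
The encore starts at 07:58 − 25 min = 07:33.
Soundcheck starts at 07:33 + 197 min = 10:50.
Soundcheck starts at 10:50 and the encore starts at 07:33, so the encore is first.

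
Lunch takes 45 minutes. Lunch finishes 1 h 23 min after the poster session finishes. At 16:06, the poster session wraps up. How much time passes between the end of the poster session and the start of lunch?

38 minutes

Lunch ends at 16:06 + 83 min = 17:29.
Lunch starts at 17:29 − 45 min = 16:44.
From 16:06 to 16:44 is 38 minutes.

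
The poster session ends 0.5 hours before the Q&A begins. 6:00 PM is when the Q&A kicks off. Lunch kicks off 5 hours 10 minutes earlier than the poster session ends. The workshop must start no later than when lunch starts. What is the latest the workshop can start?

The poster session ends at 6:00 PM − 30 min = 5:30 PM.
Lunch starts at 5:30 PM − 310 min = 12:20 PM.
The workshop is bounded by lunch, so the latest it can start is 12:20 PM.

12:20 PM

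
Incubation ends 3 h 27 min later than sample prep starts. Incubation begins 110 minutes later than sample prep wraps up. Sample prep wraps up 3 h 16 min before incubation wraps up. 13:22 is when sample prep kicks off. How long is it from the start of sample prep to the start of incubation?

2 h 1 min

Incubation ends at 13:22 + 207 min = 16:49.
Sample prep ends at 16:49 − 196 min = 13:33.
Incubation starts at 13:33 + 110 min = 15:23.
From 13:22 to 15:23 is 2 h 1 min.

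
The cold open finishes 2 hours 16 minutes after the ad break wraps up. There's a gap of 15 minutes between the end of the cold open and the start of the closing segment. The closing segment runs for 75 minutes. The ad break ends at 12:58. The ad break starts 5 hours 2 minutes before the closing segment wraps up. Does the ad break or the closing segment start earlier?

the ad break

The cold open ends at 12:58 + 136 min = 15:14.
The closing segment starts at 15:14 + 15 min = 15:29.
The closing segment ends at 15:29 + 75 min = 16:44.
The ad break starts at 16:44 − 302 min = 11:42.
The ad break starts at 11:42 and the closing segment starts at 15:29, so the ad break is first.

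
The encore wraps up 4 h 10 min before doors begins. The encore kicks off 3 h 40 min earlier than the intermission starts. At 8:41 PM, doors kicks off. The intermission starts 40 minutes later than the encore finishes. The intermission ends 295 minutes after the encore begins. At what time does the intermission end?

The encore ends at 8:41 PM − 250 min = 4:31 PM.
The intermission starts at 4:31 PM + 40 min = 5:11 PM.
The encore starts at 5:11 PM − 220 min = 1:31 PM.
The intermission ends at 1:31 PM + 295 min = 6:26 PM.

6:26 PM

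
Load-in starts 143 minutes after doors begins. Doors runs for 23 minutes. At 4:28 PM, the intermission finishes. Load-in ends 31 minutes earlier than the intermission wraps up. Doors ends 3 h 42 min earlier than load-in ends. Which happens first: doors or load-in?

Load-in ends at 4:28 PM − 31 min = 3:57 PM.
Doors ends at 3:57 PM − 222 min = 12:15 PM.
Doors starts at 12:15 PM − 23 min = 11:52 AM.
Load-in starts at 11:52 AM + 143 min = 2:15 PM.
Doors starts at 11:52 AM and load-in starts at 2:15 PM, so doors is first.

doors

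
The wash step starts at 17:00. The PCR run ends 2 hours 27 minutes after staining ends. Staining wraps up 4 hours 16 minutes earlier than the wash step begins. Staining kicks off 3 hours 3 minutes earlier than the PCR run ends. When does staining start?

Staining ends at 17:00 − 256 min = 12:44.
The PCR run ends at 12:44 + 147 min = 15:11.
Staining starts at 15:11 − 183 min = 12:08.

12:08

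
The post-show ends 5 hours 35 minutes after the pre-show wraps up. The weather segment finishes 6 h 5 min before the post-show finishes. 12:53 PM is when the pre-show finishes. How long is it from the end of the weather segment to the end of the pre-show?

The post-show ends at 12:53 PM + 335 min = 6:28 PM.
The weather segment ends at 6:28 PM − 365 min = 12:23 PM.
From 12:23 PM to 12:53 PM is 0.5 hours.

0.5 hours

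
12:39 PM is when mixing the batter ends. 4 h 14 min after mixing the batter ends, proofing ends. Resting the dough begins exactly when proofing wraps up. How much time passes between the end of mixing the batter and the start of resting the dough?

4 hours 14 minutes

Proofing ends at 12:39 PM + 254 min = 4:53 PM.
So resting the dough starts at 4:53 PM.
From 12:39 PM to 4:53 PM is 4 hours 14 minutes.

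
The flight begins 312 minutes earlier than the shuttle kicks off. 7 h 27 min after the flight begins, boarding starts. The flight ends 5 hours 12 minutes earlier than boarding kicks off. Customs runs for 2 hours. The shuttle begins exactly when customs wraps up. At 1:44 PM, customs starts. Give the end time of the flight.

Customs ends at 1:44 PM + 120 min = 3:44 PM.
So the shuttle starts at 3:44 PM.
The flight starts at 3:44 PM − 312 min = 10:32 AM.
Boarding starts at 10:32 AM + 447 min = 5:59 PM.
The flight ends at 5:59 PM − 312 min = 12:47 PM.

12:47 PM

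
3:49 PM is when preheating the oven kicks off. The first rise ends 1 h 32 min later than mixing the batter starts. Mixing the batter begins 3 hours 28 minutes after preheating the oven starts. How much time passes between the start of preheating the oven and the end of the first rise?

5 hours

Mixing the batter starts at 3:49 PM + 208 min = 7:17 PM.
The first rise ends at 7:17 PM + 92 min = 8:49 PM.
From 3:49 PM to 8:49 PM is 5 hours.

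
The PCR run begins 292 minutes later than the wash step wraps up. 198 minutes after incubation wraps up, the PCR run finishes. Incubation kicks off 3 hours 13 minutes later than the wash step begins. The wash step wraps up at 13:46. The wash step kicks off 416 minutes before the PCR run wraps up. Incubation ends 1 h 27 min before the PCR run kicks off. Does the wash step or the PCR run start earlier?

the wash step

The PCR run starts at 13:46 + 292 min = 18:38.
Incubation ends at 18:38 − 87 min = 17:11.
The PCR run ends at 17:11 + 198 min = 20:29.
The wash step starts at 20:29 − 416 min = 13:33.
The wash step starts at 13:33 and the PCR run starts at 18:38, so the wash step is first.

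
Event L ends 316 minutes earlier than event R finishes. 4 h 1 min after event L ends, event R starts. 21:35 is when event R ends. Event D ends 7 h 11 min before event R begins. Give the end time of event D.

Event L ends at 21:35 − 316 min = 16:19.
Event R starts at 16:19 + 241 min = 20:20.
Event D ends at 20:20 − 431 min = 13:09.

13:09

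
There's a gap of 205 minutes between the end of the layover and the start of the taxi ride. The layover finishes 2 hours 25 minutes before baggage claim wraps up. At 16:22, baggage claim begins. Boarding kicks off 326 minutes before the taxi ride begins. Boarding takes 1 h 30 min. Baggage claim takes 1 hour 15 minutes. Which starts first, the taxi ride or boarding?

Baggage claim ends at 16:22 + 75 min = 17:37.
The layover ends at 17:37 − 145 min = 15:12.
The taxi ride starts at 15:12 + 205 min = 18:37.
Boarding starts at 18:37 − 326 min = 13:11.
The taxi ride starts at 18:37 and boarding starts at 13:11, so boarding is first.

boarding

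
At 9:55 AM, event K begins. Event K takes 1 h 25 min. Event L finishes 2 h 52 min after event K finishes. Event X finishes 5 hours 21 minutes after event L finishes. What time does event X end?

7:33 PM

Event K ends at 9:55 AM + 85 min = 11:20 AM.
Event L ends at 11:20 AM + 172 min = 2:12 PM.
Event X ends at 2:12 PM + 321 min = 7:33 PM.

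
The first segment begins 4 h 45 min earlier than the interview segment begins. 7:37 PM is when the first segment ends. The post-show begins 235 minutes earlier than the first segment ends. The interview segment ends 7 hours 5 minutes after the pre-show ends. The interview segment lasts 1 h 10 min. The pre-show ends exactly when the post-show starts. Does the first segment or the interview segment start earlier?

The post-show starts at 7:37 PM − 235 min = 3:42 PM.
So the pre-show ends at 3:42 PM.
The interview segment ends at 3:42 PM + 425 min = 10:47 PM.
The interview segment starts at 10:47 PM − 70 min = 9:37 PM.
The first segment starts at 9:37 PM − 285 min = 4:52 PM.
The first segment starts at 4:52 PM and the interview segment starts at 9:37 PM, so the first segment is first.

the first segment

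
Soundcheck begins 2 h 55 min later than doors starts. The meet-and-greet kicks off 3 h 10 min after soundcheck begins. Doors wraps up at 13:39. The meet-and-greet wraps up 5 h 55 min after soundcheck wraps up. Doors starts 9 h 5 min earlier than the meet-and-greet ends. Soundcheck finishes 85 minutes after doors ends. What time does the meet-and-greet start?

Soundcheck ends at 13:39 + 85 min = 15:04.
The meet-and-greet ends at 15:04 + 355 min = 20:59.
Doors starts at 20:59 − 545 min = 11:54.
Soundcheck starts at 11:54 + 175 min = 14:49.
The meet-and-greet starts at 14:49 + 190 min = 17:59.

17:59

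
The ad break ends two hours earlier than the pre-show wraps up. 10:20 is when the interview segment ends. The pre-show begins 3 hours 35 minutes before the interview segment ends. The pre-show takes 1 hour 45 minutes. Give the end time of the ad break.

06:30

The pre-show starts at 10:20 − 215 min = 06:45.
The pre-show ends at 06:45 + 105 min = 08:30.
The ad break ends at 08:30 − 120 min = 06:30.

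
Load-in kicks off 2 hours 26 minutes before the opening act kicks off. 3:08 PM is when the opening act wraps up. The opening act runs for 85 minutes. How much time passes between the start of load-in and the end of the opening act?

The opening act starts at 3:08 PM − 85 min = 1:43 PM.
Load-in starts at 1:43 PM − 146 min = 11:17 AM.
From 11:17 AM to 3:08 PM is 3 h 51 min.

3 h 51 min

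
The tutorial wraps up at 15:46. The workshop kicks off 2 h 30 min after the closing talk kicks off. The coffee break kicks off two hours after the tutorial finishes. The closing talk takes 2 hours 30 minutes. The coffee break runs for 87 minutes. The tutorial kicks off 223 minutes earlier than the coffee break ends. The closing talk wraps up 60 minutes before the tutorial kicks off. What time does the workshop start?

14:30

The coffee break starts at 15:46 + 120 min = 17:46.
The coffee break ends at 17:46 + 87 min = 19:13.
The tutorial starts at 19:13 − 223 min = 15:30.
The closing talk ends at 15:30 − 60 min = 14:30.
The closing talk starts at 14:30 − 150 min = 12:00.
The workshop starts at 12:00 + 150 min = 14:30.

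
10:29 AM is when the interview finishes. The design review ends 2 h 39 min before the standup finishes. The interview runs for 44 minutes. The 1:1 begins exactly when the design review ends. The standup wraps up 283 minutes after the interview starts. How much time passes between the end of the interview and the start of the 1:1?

80 minutes

The interview starts at 10:29 AM − 44 min = 9:45 AM.
The standup ends at 9:45 AM + 283 min = 2:28 PM.
The design review ends at 2:28 PM − 159 min = 11:49 AM.
So the 1:1 starts at 11:49 AM.
From 10:29 AM to 11:49 AM is 80 minutes.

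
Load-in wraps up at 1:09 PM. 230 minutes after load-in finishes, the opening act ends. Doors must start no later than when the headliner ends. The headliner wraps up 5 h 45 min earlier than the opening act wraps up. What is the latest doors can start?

The opening act ends at 1:09 PM + 230 min = 4:59 PM.
The headliner ends at 4:59 PM − 345 min = 11:14 AM.
Doors is bounded by the headliner, so the latest it can start is 11:14 AM.

11:14 AM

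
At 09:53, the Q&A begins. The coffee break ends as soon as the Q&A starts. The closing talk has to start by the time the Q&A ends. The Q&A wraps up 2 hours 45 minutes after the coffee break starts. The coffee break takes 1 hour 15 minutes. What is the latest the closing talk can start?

The coffee break ends at 09:53.
The coffee break starts at 09:53 − 75 min = 08:38.
The Q&A ends at 08:38 + 165 min = 11:23.
The closing talk is bounded by the Q&A, so the latest it can start is 11:23.

11:23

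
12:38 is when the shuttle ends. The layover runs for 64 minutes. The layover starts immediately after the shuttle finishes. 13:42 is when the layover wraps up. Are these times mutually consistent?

Yes

The layover starts at 12:38.
The layover ends at 12:38 + 64 min = 13:42.
That matches the stated 13:42, so the schedule is consistent.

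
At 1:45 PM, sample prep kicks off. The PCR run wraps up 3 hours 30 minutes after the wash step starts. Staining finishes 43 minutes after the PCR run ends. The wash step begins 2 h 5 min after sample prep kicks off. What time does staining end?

8:03 PM

The wash step starts at 1:45 PM + 125 min = 3:50 PM.
The PCR run ends at 3:50 PM + 210 min = 7:20 PM.
Staining ends at 7:20 PM + 43 min = 8:03 PM.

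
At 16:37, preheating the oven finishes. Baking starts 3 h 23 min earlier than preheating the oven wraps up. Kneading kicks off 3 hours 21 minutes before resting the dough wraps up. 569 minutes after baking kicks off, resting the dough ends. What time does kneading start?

19:22

Baking starts at 16:37 − 203 min = 13:14.
Resting the dough ends at 13:14 + 569 min = 22:43.
Kneading starts at 22:43 − 201 min = 19:22.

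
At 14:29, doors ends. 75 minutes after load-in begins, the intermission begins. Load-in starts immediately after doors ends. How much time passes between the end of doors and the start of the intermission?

1 hour 15 minutes

Load-in starts at 14:29.
The intermission starts at 14:29 + 75 min = 15:44.
From 14:29 to 15:44 is 1 hour 15 minutes.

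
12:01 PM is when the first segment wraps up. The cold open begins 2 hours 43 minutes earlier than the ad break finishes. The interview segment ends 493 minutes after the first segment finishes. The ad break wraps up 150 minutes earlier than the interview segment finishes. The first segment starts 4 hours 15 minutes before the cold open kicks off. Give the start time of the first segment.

10:46 AM

The interview segment ends at 12:01 PM + 493 min = 8:14 PM.
The ad break ends at 8:14 PM − 150 min = 5:44 PM.
The cold open starts at 5:44 PM − 163 min = 3:01 PM.
The first segment starts at 3:01 PM − 255 min = 10:46 AM.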